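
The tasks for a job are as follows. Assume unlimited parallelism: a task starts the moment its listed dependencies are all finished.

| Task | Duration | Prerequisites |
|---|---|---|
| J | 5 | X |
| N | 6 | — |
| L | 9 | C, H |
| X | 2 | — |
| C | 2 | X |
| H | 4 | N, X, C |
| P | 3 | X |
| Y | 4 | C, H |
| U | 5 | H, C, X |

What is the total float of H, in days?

The longest chain is N→H→L = 6+4+9 = 19; overall finish 19 days.
Longest path through H: 19 days (earliest finish 10, latest finish 10).
So H can slip 10 − 10 = 0 days.

0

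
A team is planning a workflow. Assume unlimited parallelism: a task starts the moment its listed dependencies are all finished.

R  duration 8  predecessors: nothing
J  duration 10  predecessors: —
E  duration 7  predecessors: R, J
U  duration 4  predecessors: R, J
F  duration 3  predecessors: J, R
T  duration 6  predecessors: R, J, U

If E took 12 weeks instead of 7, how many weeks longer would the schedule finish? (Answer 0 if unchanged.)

2

Actual critical path: J→U→T = 10+4+6 = 20 ⇒ 20 weeks.
The longest path through E is only 17 weeks, so E has float 3.
Now J→E = 10+12 = 22 is longest, so the finish becomes 22 weeks.
Change in finish: 22 − 20 = +2 weeks.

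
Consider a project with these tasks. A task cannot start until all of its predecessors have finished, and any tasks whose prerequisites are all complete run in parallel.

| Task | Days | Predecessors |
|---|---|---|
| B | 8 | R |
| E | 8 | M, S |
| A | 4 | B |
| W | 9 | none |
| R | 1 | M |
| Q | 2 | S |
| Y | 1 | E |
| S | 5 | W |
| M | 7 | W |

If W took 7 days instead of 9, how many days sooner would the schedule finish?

Critical path before the change: W→M→R→B→A = 9+7+1+8+4 = 29 giving 29 days.
W lies on that path, so at 7 days the path becomes 27 days.
That remains the longest chain; total 27 days.
Change in finish: 27 − 29 = -2 days.

2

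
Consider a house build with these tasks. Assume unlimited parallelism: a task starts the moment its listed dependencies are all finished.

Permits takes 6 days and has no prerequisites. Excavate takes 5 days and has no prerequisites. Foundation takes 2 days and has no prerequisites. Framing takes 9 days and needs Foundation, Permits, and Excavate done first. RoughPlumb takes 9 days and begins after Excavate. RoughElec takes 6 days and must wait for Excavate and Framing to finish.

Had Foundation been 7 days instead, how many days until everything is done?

The binding path is Permits→Framing→RoughElec = 6+9+6 = 21; finish at 21 days.
Foundation is off the critical path — its longest chain is 17 days, giving 4 of slack.
New critical path: Foundation→Framing→RoughElec = 7+9+6 = 22 ⇒ 22 days.

22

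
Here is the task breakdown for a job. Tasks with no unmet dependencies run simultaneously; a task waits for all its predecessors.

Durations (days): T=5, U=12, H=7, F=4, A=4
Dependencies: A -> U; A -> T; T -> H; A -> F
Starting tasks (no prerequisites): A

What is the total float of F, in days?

The longest chain is A→U = 4+12 = 16; overall finish 16 days.
F finishes as early as 8 and must finish by 16.
Float = 16 − 8 = 8.

8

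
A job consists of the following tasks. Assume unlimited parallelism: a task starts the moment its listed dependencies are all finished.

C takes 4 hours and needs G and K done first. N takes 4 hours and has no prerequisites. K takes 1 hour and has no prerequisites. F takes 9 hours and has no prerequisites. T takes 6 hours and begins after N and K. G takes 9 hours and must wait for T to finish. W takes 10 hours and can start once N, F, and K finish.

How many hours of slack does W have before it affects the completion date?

N→T→G→C = 4+6+9+4 = 23 sets the makespan at 23 hours.
The longest chain containing W totals 19 hours.
Slack of W = 13 − 9 = 4 hours.

4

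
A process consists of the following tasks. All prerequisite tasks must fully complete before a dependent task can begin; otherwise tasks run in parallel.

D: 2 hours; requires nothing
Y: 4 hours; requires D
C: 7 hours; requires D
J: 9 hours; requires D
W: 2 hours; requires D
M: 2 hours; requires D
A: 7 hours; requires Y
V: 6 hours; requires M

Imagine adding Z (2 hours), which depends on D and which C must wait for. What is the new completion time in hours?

Originally the job takes 13 hours.
With Z inserted, C now waits for max(D, Z).
New critical path: D→Y→A = 2+4+7 = 13 ⇒ 13 hours.

13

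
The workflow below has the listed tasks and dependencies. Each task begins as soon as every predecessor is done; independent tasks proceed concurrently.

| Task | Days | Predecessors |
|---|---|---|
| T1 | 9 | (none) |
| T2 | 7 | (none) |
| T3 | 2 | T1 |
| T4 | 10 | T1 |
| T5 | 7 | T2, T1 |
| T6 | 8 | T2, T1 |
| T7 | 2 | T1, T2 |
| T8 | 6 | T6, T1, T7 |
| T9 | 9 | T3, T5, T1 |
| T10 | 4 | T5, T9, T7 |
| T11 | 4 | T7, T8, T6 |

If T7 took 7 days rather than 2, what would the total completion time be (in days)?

29

Actual critical path: T1→T5→T9→T10 = 9+7+9+4 = 29 ⇒ 29 days.
T7 is off the critical path — its longest chain is 21 days, giving 8 of slack.
The critical path is still T1→T5→T9→T10; finish is now 29 days.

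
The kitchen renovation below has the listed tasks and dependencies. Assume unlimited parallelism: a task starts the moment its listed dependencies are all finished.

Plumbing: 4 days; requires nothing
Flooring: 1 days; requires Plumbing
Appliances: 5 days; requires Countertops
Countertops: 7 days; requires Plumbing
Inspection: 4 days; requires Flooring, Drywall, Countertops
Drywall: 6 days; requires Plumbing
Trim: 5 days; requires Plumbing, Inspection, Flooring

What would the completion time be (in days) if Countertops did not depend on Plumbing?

With the dependency in place, Plumbing→Countertops→Inspection→Trim = 4+7+4+5 = 20 sets the finish at 20 days.
Without Plumbing→Countertops, Countertops's earliest start moves from 4 to 0.
After: Plumbing→Drywall→Inspection→Trim = 4+6+4+5 = 19 → 19 days.

19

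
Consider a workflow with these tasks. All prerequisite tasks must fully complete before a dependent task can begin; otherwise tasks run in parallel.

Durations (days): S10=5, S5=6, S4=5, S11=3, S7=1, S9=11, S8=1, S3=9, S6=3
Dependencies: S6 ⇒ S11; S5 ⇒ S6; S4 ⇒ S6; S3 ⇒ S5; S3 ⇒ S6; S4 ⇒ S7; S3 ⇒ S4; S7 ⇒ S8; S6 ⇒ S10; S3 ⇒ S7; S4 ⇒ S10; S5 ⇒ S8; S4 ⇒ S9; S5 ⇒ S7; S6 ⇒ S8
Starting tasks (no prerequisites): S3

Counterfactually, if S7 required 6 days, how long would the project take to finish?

25

As given, the longest chain is S3→S4→S9 = 9+5+11 = 25, so the finish is 25 days.
The longest path through S7 is only 17 days, so S7 has float 8.
The critical path is still S3→S4→S9; finish is now 25 days.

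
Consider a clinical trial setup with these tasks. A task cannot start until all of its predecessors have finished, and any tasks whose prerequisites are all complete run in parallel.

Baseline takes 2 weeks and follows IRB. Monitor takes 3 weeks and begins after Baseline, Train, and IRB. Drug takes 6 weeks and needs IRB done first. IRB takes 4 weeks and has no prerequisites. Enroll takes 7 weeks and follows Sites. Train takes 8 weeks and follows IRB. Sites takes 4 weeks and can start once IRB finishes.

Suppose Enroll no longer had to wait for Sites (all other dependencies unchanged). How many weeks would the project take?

Original critical path: IRB→Sites→Enroll = 4+4+7 = 15 ⇒ 15 weeks.
Without Sites→Enroll, Enroll's earliest start moves from 8 to 0.
The longest chain is now IRB→Train→Monitor = 4+8+3 = 15, so the project takes 15 weeks.

15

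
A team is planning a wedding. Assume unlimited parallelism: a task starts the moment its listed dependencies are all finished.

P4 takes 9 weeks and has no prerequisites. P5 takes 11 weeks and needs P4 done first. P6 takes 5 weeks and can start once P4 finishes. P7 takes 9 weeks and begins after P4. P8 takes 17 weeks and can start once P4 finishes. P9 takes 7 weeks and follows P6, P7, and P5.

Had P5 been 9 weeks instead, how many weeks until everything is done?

26

The binding path is P4→P5→P9 = 9+11+7 = 27; finish at 27 weeks.
P5 lies on that path, so at 9 weeks the path becomes 25 weeks.
New critical path: P4→P8 = 9+17 = 26 ⇒ 26 weeks.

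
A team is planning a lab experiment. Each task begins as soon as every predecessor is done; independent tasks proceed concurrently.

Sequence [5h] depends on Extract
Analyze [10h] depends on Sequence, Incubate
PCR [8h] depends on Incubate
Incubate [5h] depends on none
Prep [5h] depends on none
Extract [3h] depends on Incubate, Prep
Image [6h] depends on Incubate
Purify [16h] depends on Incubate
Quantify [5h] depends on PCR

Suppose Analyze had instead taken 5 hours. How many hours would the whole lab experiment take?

Actual critical path: Prep→Extract→Sequence→Analyze = 5+3+5+10 = 23 ⇒ 23 hours.
Analyze is on the critical path; changing it to 5 makes that path 18 hours.
Now Incubate→Purify = 5+16 = 21 is longest, so the finish becomes 21 hours.

21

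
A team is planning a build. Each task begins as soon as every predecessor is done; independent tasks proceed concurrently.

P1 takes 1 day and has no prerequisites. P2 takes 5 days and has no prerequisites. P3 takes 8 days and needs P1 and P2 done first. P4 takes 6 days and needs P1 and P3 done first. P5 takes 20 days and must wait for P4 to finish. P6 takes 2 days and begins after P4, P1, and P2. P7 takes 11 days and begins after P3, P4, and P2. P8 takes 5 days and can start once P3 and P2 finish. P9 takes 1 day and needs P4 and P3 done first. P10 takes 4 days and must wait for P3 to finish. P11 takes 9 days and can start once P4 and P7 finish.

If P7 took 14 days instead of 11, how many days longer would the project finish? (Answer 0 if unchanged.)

Actual critical path: P2→P3→P4→P7→P11 = 5+8+6+11+9 = 39 ⇒ 39 days.
P7 is on the critical path; changing it to 14 makes that path 42 days.
That remains the longest chain; total 42 days.
Change in finish: 42 − 39 = +3 days.

3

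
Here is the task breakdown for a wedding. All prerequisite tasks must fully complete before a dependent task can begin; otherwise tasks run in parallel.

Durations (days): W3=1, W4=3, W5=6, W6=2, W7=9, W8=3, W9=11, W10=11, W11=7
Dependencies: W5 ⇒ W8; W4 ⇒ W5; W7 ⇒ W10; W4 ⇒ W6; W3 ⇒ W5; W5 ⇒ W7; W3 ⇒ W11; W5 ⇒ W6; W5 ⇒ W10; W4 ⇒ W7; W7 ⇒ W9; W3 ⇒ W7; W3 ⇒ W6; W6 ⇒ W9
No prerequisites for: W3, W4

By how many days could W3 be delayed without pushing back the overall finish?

The longest chain is W4→W5→W7→W9 = 3+6+9+11 = 29; overall finish 29 days.
Longest path through W3: 27 days (earliest finish 1, latest finish 3).
Slack of W3 = 2 − 0 = 2 days.

2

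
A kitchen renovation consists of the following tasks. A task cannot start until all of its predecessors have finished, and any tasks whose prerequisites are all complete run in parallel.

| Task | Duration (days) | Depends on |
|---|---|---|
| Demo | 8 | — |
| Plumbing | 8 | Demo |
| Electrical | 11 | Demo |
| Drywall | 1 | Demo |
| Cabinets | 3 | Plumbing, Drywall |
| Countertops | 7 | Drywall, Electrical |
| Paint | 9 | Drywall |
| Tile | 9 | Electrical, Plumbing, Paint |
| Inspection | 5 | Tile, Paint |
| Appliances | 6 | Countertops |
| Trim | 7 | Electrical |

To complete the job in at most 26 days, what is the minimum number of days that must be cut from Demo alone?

Current finish: 33 days; target: 26.
Demo is on every critical path, so each day cut from Demo cuts the finish by one (this holds down to a finish of 26).
Need 33 − 26 = 7 days off Demo → Demo becomes 1 day, finish becomes 26.

7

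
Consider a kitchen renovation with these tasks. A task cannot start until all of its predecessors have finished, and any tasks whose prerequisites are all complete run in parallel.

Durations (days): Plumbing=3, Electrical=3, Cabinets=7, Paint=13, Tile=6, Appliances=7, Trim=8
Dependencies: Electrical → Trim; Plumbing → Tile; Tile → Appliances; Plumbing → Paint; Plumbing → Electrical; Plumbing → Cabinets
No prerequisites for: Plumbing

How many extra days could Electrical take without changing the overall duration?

2

Plumbing→Paint = 3+13 = 16 sets the makespan at 16 days.
The longest chain containing Electrical totals 14 days.
So Electrical can slip 8 − 6 = 2 days.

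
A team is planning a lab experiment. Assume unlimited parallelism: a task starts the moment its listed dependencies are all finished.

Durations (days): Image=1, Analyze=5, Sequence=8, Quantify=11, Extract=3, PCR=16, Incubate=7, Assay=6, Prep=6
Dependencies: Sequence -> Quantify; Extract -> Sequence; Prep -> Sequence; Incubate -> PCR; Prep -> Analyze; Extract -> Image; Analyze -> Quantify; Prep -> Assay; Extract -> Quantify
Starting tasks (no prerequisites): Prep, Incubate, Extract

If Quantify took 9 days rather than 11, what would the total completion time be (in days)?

23

Actual critical path: Prep→Sequence→Quantify = 6+8+11 = 25 ⇒ 25 days.
Quantify lies on that path, so at 9 days the path becomes 23 days.
That remains the longest chain; total 23 days.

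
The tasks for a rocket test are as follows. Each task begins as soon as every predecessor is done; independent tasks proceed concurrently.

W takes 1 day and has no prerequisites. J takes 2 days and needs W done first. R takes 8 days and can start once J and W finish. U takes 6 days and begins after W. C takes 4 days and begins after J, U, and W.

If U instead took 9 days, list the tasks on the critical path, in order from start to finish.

The binding path is W→U→C = 1+6+4 = 11; finish at 11 days.
Since U is critical, the +3 change carries straight to that chain (now 14 days).
The critical path is still W→U→C; finish is now 14 days.

W, U, C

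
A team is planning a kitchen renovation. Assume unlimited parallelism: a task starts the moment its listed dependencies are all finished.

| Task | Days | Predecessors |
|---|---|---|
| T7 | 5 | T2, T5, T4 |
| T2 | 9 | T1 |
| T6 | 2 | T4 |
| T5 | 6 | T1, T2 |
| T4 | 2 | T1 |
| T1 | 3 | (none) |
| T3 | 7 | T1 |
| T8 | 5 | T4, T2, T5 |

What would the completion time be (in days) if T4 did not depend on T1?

With the dependency in place, T1→T2→T5→T7 = 3+9+6+5 = 23 sets the finish at 23 days.
Without T1→T4, T4's earliest start moves from 3 to 0.
The longest chain is now T1→T2→T5→T7 = 3+9+6+5 = 23, so the plan takes 23 days.

23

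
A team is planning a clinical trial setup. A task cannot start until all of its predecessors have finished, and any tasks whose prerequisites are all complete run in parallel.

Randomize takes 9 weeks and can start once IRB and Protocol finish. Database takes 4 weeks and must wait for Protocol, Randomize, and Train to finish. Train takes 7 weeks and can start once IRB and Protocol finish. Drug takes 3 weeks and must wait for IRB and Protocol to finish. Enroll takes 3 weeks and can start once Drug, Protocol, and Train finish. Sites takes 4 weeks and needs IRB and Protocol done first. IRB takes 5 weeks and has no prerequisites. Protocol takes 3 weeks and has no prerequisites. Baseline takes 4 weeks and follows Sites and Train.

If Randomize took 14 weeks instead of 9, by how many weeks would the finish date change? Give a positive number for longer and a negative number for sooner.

5

Critical path before the change: IRB→Randomize→Database = 5+9+4 = 18 giving 18 weeks.
Since Randomize is critical, the +5 change carries straight to that chain (now 23 weeks).
The critical path is still IRB→Randomize→Database; finish is now 23 weeks.
Change in finish: 23 − 18 = +5 weeks.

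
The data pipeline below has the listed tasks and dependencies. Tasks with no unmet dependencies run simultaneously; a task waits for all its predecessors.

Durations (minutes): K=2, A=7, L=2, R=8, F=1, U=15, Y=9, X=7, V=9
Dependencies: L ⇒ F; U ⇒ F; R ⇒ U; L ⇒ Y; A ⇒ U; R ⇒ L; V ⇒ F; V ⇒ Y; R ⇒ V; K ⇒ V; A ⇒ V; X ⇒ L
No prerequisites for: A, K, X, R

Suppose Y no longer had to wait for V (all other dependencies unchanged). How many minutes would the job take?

24

Before: longest chain R→V→Y = 8+9+9 = 26, finish 26.
Without V→Y, Y's earliest start moves from 17 to 10.
New critical path: R→U→F = 8+15+1 = 24 ⇒ 24 minutes.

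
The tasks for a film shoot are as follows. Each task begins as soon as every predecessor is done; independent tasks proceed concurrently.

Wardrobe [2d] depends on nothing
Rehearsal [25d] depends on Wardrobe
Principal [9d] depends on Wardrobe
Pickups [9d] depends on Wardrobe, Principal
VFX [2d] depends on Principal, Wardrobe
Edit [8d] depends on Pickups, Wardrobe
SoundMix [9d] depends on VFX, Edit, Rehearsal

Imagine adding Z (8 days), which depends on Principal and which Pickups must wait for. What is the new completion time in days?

Originally the schedule takes 37 days.
With Z inserted, Pickups now waits for max(Wardrobe, Principal, Z).
New critical path: Wardrobe→Principal→Z→Pickups→Edit→SoundMix = 2+9+8+9+8+9 = 45 ⇒ 45 days.

45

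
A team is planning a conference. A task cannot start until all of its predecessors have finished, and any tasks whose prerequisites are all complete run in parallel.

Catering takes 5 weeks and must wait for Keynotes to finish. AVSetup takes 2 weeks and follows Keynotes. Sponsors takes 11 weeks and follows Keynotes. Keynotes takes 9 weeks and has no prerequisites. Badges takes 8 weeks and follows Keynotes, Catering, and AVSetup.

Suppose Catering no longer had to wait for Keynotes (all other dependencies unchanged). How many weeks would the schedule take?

20

Before: longest chain Keynotes→Catering→Badges = 9+5+8 = 22, finish 22.
Without Keynotes→Catering, Catering's earliest start moves from 9 to 0.
After: Keynotes→Sponsors = 9+11 = 20 → 20 weeks.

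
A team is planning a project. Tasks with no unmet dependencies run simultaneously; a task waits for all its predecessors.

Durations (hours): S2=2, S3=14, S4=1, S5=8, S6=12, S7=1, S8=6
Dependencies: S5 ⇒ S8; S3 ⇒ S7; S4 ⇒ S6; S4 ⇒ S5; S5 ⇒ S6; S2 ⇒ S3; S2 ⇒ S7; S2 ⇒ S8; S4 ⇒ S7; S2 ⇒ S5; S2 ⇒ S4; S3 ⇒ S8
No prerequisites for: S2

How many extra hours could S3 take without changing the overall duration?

Critical path: S2→S4→S5→S6 = 2+1+8+12 = 23, so the finish is 23 hours.
The longest chain containing S3 totals 22 hours.
Float = 23 − 22 = 1.

1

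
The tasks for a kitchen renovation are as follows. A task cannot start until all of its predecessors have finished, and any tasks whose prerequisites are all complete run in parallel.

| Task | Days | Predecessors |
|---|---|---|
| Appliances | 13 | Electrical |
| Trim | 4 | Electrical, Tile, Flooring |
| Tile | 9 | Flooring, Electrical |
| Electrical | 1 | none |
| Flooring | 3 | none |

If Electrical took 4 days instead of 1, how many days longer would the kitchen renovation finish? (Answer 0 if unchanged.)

1

Critical path before the change: Flooring→Tile→Trim = 3+9+4 = 16 giving 16 days.
Electrical has 2 days of float (longest path through it is 14).
Now Electrical→Tile→Trim = 4+9+4 = 17 is longest, so the finish becomes 17 days.
Change in finish: 17 − 16 = +1 days.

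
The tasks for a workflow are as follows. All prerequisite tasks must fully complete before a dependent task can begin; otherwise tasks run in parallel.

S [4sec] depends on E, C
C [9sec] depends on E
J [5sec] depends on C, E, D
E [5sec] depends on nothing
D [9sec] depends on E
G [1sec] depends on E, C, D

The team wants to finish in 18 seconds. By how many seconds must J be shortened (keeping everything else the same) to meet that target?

Current finish: 19 seconds; target: 18.
J is on every critical path, so each second cut from J cuts the finish by one (this holds down to a finish of 18).
Need 19 − 18 = 1 second off J → J becomes 4 seconds, finish becomes 18.

1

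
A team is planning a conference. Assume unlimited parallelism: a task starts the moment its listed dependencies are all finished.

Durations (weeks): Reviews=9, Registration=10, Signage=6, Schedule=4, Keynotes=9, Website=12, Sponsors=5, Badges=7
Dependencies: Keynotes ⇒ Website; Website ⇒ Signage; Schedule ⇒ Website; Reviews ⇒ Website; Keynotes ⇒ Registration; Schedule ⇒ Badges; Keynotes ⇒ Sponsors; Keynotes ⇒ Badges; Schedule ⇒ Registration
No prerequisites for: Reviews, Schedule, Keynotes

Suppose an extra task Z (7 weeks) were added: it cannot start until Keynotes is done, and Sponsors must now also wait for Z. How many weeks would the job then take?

Originally the job takes 27 weeks.
With Z inserted, Sponsors now waits for max(Keynotes, Z).
New critical path: Reviews→Website→Signage = 9+12+6 = 27 ⇒ 27 weeks.

27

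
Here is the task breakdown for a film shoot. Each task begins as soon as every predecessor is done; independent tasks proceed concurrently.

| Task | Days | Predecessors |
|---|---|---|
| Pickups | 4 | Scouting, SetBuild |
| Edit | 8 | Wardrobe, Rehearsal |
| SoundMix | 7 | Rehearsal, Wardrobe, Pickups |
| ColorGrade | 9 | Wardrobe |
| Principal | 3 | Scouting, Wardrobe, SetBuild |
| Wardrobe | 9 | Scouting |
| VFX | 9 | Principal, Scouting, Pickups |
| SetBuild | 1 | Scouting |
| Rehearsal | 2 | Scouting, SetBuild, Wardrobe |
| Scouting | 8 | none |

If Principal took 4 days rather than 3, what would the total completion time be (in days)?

Actual critical path: Scouting→Wardrobe→Principal→VFX = 8+9+3+9 = 29 ⇒ 29 days.
Since Principal is critical, the +1 change carries straight to that chain (now 30 days).
That remains the longest chain; total 30 days.

30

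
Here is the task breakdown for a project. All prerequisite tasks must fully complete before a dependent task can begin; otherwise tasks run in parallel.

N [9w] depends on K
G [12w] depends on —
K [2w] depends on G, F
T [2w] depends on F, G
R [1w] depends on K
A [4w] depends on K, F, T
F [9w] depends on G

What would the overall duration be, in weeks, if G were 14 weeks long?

34

Critical path before the change: G→F→K→N = 12+9+2+9 = 32 giving 32 weeks.
G lies on that path, so at 14 weeks the path becomes 34 weeks.
That remains the longest chain; total 34 weeks.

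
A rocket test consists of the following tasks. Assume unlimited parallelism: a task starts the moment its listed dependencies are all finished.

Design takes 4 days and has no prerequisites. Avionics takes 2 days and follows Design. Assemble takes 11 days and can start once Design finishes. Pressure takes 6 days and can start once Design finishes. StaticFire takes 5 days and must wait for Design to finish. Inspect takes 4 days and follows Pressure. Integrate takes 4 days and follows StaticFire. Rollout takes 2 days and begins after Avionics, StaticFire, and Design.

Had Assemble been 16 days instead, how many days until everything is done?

20

Actual critical path: Design→Assemble = 4+11 = 15 ⇒ 15 days.
Assemble lies on that path, so at 16 days the path becomes 20 days.
No other chain overtakes it, so the finish is 20 days.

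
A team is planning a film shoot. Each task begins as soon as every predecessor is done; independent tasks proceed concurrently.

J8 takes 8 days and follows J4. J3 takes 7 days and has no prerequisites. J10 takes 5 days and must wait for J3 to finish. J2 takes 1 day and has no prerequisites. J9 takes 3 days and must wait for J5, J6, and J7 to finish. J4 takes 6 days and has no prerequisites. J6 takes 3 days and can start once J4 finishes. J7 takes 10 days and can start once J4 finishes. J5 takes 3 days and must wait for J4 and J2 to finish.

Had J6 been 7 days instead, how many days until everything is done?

19

The binding path is J4→J7→J9 = 6+10+3 = 19; finish at 19 days.
J6 has 7 days of float (longest path through it is 12).
The critical path is still J4→J7→J9; finish is now 19 days.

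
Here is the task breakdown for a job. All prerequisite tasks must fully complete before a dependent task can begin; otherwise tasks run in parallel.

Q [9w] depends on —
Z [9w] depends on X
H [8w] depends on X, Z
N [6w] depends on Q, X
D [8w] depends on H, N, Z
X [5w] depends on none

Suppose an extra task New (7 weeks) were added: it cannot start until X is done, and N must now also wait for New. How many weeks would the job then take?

30

Originally the job takes 30 weeks.
With New inserted, N now waits for max(Q, X, New).
New critical path: X→Z→H→D = 5+9+8+8 = 30 ⇒ 30 weeks.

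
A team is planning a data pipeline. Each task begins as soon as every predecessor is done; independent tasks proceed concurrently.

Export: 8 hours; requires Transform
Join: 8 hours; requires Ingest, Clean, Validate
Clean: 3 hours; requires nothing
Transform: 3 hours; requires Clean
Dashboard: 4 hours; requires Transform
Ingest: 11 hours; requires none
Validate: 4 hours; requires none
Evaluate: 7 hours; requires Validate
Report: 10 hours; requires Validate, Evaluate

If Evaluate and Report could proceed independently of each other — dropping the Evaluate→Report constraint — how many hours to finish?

19

Before: longest chain Validate→Evaluate→Report = 4+7+10 = 21, finish 21.
Without Evaluate→Report, Report's earliest start moves from 11 to 4.
After: Ingest→Join = 11+8 = 19 → 19 hours.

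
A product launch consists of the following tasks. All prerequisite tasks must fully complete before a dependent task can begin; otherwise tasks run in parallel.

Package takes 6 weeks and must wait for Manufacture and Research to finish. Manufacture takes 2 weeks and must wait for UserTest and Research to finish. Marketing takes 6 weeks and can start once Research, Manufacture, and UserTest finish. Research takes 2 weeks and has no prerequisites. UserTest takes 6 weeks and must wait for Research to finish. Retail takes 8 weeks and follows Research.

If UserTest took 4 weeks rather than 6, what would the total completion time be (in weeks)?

14

As given, the longest chain is Research→UserTest→Manufacture→Package = 2+6+2+6 = 16, so the finish is 16 weeks.
Since UserTest is critical, the -2 change carries straight to that chain (now 14 weeks).
That remains the longest chain; total 14 weeks.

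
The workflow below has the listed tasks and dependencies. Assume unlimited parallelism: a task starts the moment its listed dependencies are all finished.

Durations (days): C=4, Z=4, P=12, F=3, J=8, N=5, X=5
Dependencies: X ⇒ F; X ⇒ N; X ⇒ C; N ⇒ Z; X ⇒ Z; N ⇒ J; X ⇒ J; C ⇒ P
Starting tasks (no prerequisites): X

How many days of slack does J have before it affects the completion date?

X→C→P = 5+4+12 = 21 sets the makespan at 21 days.
Longest path through J: 18 days (earliest finish 18, latest finish 21).
Float = 21 − 18 = 3.

3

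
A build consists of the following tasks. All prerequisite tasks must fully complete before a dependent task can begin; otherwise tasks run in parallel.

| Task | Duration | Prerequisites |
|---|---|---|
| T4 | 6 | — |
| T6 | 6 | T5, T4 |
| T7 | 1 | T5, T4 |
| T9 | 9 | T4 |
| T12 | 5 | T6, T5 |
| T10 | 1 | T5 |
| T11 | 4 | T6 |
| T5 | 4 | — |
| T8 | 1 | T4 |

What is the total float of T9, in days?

Critical path: T4→T6→T12 = 6+6+5 = 17, so the finish is 17 days.
The longest chain containing T9 totals 15 days.
Slack of T9 = 8 − 6 = 2 days.

2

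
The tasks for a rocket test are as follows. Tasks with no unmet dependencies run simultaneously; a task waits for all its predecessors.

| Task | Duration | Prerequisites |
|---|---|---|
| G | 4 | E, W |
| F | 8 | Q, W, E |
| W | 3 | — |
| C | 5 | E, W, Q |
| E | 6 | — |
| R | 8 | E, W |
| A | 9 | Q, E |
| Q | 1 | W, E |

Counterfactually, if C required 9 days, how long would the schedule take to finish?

Actual critical path: E→Q→A = 6+1+9 = 16 ⇒ 16 days.
C has 4 days of float (longest path through it is 12).
That remains the longest chain; total 16 days.

16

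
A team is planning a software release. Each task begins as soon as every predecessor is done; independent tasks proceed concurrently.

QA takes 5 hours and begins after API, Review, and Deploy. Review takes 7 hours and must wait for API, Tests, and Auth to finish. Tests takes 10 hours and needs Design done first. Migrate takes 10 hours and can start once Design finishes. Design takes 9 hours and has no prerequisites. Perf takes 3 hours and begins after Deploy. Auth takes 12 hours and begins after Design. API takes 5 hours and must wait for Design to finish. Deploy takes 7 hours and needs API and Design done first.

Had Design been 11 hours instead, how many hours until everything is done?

Actual critical path: Design→Auth→Review→QA = 9+12+7+5 = 33 ⇒ 33 hours.
Design is on the critical path; changing it to 11 makes that path 35 hours.
No other chain overtakes it, so the finish is 35 hours.

35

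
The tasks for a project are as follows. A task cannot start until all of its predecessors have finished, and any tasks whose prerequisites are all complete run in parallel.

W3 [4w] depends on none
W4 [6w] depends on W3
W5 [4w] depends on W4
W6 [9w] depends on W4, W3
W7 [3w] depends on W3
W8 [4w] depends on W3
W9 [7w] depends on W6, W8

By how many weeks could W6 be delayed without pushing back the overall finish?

Critical path: W3→W4→W6→W9 = 4+6+9+7 = 26, so the finish is 26 weeks.
W6 finishes as early as 19 and must finish by 19.
Slack of W6 = 10 − 10 = 0 weeks.

0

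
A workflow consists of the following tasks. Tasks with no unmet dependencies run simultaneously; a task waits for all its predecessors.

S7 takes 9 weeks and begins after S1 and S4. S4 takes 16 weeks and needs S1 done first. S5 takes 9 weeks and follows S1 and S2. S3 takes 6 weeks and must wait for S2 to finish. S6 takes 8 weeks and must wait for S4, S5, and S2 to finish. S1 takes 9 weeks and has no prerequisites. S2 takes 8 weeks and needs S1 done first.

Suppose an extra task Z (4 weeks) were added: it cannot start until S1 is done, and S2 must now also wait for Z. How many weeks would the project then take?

38

Originally the project takes 34 weeks.
With Z inserted, S2 now waits for max(S1, Z).
New critical path: S1→Z→S2→S5→S6 = 9+4+8+9+8 = 38 ⇒ 38 weeks.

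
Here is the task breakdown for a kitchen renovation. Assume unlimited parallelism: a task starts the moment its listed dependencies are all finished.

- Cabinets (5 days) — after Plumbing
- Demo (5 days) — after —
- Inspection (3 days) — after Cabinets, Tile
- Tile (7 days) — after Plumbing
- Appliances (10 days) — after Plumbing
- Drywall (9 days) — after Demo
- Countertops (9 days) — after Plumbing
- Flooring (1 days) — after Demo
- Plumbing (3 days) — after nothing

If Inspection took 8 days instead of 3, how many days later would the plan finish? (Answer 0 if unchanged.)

4

As given, the longest chain is Demo→Drywall = 5+9 = 14, so the finish is 14 days.
The longest path through Inspection is only 13 days, so Inspection has float 1.
New critical path: Plumbing→Tile→Inspection = 3+7+8 = 18 ⇒ 18 days.
Change in finish: 18 − 14 = +4 days.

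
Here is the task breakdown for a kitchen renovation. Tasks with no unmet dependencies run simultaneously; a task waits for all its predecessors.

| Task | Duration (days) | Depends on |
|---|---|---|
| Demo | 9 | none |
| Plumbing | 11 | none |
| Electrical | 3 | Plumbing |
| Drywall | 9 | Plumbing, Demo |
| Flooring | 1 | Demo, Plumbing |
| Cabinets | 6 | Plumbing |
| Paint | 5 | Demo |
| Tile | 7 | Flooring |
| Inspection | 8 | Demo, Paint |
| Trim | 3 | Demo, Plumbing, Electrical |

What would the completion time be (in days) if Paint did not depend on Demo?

Original critical path: Demo→Paint→Inspection = 9+5+8 = 22 ⇒ 22 days.
Without Demo→Paint, Paint's earliest start moves from 9 to 0.
After: Plumbing→Drywall = 11+9 = 20 → 20 days.

20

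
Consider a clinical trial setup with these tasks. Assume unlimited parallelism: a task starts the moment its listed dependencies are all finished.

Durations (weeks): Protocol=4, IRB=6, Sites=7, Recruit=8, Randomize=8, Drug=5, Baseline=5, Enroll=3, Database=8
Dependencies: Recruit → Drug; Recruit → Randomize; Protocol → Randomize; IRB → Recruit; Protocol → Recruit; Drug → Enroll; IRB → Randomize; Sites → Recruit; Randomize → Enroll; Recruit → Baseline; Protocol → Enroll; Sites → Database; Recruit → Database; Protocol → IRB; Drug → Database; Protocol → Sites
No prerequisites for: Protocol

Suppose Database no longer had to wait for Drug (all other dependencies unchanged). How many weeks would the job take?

30

Original critical path: Protocol→Sites→Recruit→Drug→Database = 4+7+8+5+8 = 32 ⇒ 32 weeks.
Without Drug→Database, Database's earliest start moves from 24 to 19.
The longest chain is now Protocol→Sites→Recruit→Randomize→Enroll = 4+7+8+8+3 = 30, so the job takes 30 weeks.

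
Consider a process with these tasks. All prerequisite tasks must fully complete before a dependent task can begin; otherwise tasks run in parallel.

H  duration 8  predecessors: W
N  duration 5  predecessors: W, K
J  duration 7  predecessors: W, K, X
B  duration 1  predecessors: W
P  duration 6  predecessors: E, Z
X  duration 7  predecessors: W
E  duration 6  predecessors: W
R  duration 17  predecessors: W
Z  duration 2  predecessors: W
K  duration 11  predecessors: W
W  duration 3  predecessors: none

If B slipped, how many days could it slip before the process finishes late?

Critical path: W→K→J = 3+11+7 = 21, so the finish is 21 days.
Longest path through B: 4 days (earliest finish 4, latest finish 21).
Float = 21 − 4 = 17.

17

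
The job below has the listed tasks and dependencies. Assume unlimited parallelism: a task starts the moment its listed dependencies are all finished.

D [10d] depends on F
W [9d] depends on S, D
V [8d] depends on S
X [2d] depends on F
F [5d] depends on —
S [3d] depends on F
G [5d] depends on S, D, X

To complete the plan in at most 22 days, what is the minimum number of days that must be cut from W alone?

Current finish: 24 days; target: 22.
W is on every critical path, so each day cut from W cuts the finish by one (this holds down to a finish of 20).
Need 24 − 22 = 2 days off W → W becomes 7 days, finish becomes 22.

2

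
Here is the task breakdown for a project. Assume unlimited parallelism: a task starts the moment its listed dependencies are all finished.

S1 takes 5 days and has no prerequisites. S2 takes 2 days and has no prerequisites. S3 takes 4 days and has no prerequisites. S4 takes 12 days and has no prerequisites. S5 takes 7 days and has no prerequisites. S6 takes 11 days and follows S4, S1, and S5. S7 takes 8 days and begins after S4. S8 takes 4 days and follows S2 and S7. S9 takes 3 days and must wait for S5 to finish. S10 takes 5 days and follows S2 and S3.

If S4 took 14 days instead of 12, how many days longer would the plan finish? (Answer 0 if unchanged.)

As given, the longest chain is S4→S7→S8 = 12+8+4 = 24, so the finish is 24 days.
S4 is on the critical path; changing it to 14 makes that path 26 days.
The critical path is still S4→S7→S8; finish is now 26 days.
Change in finish: 26 − 24 = +2 days.

2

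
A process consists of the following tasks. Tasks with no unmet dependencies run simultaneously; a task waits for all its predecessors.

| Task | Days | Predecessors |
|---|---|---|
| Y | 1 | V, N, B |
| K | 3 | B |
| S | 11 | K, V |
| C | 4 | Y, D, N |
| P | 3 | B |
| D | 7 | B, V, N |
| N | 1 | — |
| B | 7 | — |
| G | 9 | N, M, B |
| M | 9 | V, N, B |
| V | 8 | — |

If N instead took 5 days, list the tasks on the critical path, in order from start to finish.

The binding path is V→M→G = 8+9+9 = 26; finish at 26 days.
N is off the critical path — its longest chain is 19 days, giving 7 of slack.
No other chain overtakes it, so the finish is 26 days.

V, M, G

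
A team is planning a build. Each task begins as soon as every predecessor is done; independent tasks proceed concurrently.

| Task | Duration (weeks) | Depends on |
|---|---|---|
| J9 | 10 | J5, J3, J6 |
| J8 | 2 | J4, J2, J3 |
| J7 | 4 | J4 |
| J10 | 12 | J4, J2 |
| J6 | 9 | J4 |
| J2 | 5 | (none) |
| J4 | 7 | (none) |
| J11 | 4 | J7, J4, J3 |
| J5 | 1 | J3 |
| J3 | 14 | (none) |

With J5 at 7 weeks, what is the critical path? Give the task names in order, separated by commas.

J3, J5, J9

As given, the longest chain is J4→J6→J9 = 7+9+10 = 26, so the finish is 26 weeks.
J5 has 1 week of float (longest path through it is 25).
The binding chain switches to J3→J5→J9 = 14+7+10 = 31; finish 31 weeks.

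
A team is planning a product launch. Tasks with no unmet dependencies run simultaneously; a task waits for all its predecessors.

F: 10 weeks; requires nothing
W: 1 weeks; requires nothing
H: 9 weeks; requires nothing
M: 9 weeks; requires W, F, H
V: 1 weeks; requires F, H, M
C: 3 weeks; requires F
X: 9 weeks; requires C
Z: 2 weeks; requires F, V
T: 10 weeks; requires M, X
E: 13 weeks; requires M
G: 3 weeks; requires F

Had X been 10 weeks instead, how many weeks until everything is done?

33

The binding path is F→C→X→T = 10+3+9+10 = 32; finish at 32 weeks.
Since X is critical, the +1 change carries straight to that chain (now 33 weeks).
The critical path is still F→C→X→T; finish is now 33 weeks.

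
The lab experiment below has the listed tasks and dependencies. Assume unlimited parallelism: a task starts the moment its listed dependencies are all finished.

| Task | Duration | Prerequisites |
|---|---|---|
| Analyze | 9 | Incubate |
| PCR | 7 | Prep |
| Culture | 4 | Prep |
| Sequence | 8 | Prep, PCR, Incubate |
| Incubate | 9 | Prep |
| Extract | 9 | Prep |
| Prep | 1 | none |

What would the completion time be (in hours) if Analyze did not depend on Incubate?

18

Original critical path: Prep→Incubate→Analyze = 1+9+9 = 19 ⇒ 19 hours.
Without Incubate→Analyze, Analyze's earliest start moves from 10 to 0.
New critical path: Prep→Incubate→Sequence = 1+9+8 = 18 ⇒ 18 hours.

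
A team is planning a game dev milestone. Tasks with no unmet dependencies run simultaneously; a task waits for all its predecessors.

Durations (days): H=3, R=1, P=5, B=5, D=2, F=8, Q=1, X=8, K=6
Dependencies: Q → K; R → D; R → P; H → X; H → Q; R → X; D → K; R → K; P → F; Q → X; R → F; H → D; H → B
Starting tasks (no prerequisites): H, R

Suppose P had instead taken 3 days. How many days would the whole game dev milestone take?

As given, the longest chain is R→P→F = 1+5+8 = 14, so the finish is 14 days.
Since P is critical, the -2 change carries straight to that chain (now 12 days).
The binding chain switches to H→Q→X = 3+1+8 = 12; finish 12 days.

12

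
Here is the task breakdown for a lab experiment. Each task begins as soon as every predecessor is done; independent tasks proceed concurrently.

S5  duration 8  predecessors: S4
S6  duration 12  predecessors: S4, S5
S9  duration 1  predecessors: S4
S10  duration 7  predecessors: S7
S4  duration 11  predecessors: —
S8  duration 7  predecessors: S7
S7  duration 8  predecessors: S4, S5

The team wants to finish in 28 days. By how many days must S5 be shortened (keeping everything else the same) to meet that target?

6

Current finish: 34 days; target: 28.
S5 is on every critical path, so each day cut from S5 cuts the finish by one (this holds down to a finish of 27).
Need 34 − 28 = 6 days off S5 → S5 becomes 2 days, finish becomes 28.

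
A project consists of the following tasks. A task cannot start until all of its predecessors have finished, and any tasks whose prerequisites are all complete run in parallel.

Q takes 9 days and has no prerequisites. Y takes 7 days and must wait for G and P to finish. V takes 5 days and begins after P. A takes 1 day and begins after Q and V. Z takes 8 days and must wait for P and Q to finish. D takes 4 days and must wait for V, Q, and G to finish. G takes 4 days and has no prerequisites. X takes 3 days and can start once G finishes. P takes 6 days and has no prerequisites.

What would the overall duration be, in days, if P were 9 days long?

18

As given, the longest chain is Q→Z = 9+8 = 17, so the finish is 17 days.
P has 2 days of float (longest path through it is 15).
The binding chain switches to P→V→D = 9+5+4 = 18; finish 18 days.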